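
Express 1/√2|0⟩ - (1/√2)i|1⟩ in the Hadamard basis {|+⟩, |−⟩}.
(1/2 - (1/2)i)|+⟩ + (1/2 + (1/2)i)|−⟩

With |ψ⟩ = α|0⟩ + β|1⟩, the Hadamard-basis coefficients are ⟨+|ψ⟩ = (α + β)/√2 and ⟨−|ψ⟩ = (α − β)/√2.
Here α = 1/√2, β = -(1/√2)i: (α + β)/√2 = (1/2 - (1/2)i), (α − β)/√2 = (1/2 + (1/2)i).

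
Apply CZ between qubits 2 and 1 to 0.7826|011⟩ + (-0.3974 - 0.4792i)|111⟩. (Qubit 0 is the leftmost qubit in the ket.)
-0.7826|011⟩ + (0.3974 + 0.4792i)|111⟩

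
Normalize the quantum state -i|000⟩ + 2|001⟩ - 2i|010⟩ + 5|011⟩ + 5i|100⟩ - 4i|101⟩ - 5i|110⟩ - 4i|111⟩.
-0.09285i|000⟩ + 0.1857|001⟩ - 0.1857i|010⟩ + 0.4642|011⟩ + 0.4642i|100⟩ - 0.3714i|101⟩ - 0.4642i|110⟩ - 0.3714i|111⟩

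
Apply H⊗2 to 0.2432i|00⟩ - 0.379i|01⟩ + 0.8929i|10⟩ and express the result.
0.3786i|00⟩ + 0.7576i|01⟩ - 0.5144i|10⟩ - 0.1354i|11⟩

H⊗2 gives amp(|y⟩) = (1/2) Σ_x (−1)^(x·y) amp(|x⟩), where x·y is the number of positions in which both x and y have a 1.
|00⟩: (0.2432i - 0.379i + 0.8929i)/2 = 0.3786i
|01⟩: (0.2432i + 0.379i + 0.8929i)/2 = 0.7576i
|10⟩: (0.2432i - 0.379i - 0.8929i)/2 = -0.5144i
|11⟩: (0.2432i + 0.379i - 0.8929i)/2 = -0.1354i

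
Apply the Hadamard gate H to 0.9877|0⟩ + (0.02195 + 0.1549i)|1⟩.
(0.7139 + 0.1095i)|0⟩ + (0.6829 - 0.1095i)|1⟩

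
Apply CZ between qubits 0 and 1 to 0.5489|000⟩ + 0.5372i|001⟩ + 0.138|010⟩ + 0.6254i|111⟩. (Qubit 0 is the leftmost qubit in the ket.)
0.5489|000⟩ + 0.5372i|001⟩ + 0.138|010⟩ - 0.6254i|111⟩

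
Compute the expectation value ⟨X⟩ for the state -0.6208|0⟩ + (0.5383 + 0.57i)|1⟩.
-0.6684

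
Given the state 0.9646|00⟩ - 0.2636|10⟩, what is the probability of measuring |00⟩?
0.9305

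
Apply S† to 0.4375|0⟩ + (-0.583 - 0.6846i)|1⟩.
0.4375|0⟩ + (-0.6846 + 0.583i)|1⟩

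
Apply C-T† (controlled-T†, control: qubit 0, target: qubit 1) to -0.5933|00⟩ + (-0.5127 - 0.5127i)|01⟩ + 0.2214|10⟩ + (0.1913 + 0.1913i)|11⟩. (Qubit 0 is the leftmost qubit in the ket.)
-0.5933|00⟩ + (-0.5127 - 0.5127i)|01⟩ + 0.2214|10⟩ + 0.2705|11⟩

C-T† leaves the control-|0⟩ kets |00⟩, |01⟩ unchanged and applies T† to qubit 1 on the control-|1⟩ pair (|10⟩, |11⟩).
T† = [[1, 0], [0, (1/√2 - (1/√2)i)]].
With a = amp(|10⟩) = 0.2214 and b = amp(|11⟩) = (0.1913 + 0.1913i):
new amp(|10⟩) = (1)·a = 0.2214
new amp(|11⟩) = (1/√2 - (1/√2)i)·b = 0.2705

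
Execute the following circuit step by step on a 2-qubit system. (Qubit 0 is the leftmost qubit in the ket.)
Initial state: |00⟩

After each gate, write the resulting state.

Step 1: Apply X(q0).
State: |10⟩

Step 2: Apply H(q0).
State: 1/√2|00⟩ - 1/√2|10⟩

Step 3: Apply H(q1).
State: 1/2|00⟩ + 1/2|01⟩ - 1/2|10⟩ - 1/2|11⟩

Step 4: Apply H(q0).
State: 1/√2|10⟩ + 1/√2|11⟩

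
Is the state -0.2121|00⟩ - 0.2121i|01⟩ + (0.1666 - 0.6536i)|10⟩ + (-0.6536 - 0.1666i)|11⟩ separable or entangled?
Entangled

Writing the state as a|00⟩ + b|01⟩ + c|10⟩ + d|11⟩, it is a product state iff ad − bc = 0.
Here (a, b, c, d) = (-0.2121, -0.2121i, (0.1666 - 0.6536i), (-0.6536 - 0.1666i)): ad − bc = (-0.2121)(-0.6536 - 0.1666i) − (-0.2121i)(0.1666 - 0.6536i) = (0.2773 + 0.07067i) ≠ 0, so the state is entangled.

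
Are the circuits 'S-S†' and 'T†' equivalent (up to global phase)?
No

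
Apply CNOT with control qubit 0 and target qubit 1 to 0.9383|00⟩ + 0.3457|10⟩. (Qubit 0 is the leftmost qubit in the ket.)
0.9383|00⟩ + 0.3457|11⟩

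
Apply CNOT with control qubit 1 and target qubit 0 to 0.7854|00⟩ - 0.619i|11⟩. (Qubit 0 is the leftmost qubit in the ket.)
0.7854|00⟩ - 0.619i|01⟩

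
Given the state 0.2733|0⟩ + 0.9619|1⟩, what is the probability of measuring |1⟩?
0.9253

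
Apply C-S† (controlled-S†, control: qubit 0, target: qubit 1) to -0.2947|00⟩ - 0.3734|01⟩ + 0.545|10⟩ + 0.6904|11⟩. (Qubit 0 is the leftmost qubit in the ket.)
-0.2947|00⟩ - 0.3734|01⟩ + 0.545|10⟩ - 0.6904i|11⟩

C-S† leaves the control-|0⟩ kets |00⟩, |01⟩ unchanged and applies S† to qubit 1 on the control-|1⟩ pair (|10⟩, |11⟩).
S† = [[1, 0], [0, -i]].
With a = amp(|10⟩) = 0.545 and b = amp(|11⟩) = 0.6904:
new amp(|10⟩) = (1)·a = 0.545
new amp(|11⟩) = (-i)·b = -0.6904i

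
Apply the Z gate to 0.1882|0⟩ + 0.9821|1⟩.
0.1882|0⟩ - 0.9821|1⟩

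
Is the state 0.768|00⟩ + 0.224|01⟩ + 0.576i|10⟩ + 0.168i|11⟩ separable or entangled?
Separable

Writing the state as a|00⟩ + b|01⟩ + c|10⟩ + d|11⟩, it is a product state iff ad − bc = 0.
Here (a, b, c, d) = (0.768, 0.224, 0.576i, 0.168i): ad − bc = (0.768)(0.168i) − (0.224)(0.576i) = 0, so the state is separable.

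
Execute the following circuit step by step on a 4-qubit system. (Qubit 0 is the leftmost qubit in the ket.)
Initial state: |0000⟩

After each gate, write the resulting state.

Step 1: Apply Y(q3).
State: i|0001⟩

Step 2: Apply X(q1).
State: i|0101⟩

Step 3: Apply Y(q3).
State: |0100⟩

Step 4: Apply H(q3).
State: 1/√2|0100⟩ + 1/√2|0101⟩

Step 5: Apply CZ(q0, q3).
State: 1/√2|0100⟩ + 1/√2|0101⟩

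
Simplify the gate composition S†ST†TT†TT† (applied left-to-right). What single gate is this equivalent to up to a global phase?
T†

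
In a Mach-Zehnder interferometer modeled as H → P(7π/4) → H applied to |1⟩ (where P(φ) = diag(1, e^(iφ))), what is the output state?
(0.1464 + (1/√8)i)|0⟩ + (0.8536 - (1/√8)i)|1⟩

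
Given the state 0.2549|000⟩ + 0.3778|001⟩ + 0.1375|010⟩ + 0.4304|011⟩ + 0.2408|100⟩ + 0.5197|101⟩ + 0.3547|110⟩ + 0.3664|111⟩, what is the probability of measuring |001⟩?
0.1427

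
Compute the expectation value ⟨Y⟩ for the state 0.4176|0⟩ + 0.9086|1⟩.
0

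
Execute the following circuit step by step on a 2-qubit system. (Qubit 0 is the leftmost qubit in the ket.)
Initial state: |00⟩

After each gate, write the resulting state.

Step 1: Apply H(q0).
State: 1/√2|00⟩ + 1/√2|10⟩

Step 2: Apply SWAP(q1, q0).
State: 1/√2|00⟩ + 1/√2|01⟩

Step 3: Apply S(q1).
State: 1/√2|00⟩ + (1/√2)i|01⟩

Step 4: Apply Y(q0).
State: (1/√2)i|10⟩ - 1/√2|11⟩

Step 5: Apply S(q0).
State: -1/√2|10⟩ - (1/√2)i|11⟩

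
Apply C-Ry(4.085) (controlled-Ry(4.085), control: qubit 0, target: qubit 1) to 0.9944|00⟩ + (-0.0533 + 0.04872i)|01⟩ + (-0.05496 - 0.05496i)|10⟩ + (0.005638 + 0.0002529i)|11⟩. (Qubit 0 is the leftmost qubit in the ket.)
0.9944|00⟩ + (-0.0533 + 0.04872i)|01⟩ + (0.01995 + 0.02475i)|10⟩ + (-0.05152 - 0.04907i)|11⟩

C-Ry(4.085) leaves the control-|0⟩ kets |00⟩, |01⟩ unchanged and applies Ry(4.085) to qubit 1 on the control-|1⟩ pair (|10⟩, |11⟩).
Ry(4.085) = [[cos(θ/2), −sin(θ/2)], [sin(θ/2), cos(θ/2)]]; θ = 4.085, cos(θ/2) ≈ -0.454405, sin(θ/2) ≈ 0.890795.
With a = amp(|10⟩) = (-0.05496 - 0.05496i) and b = amp(|11⟩) = (0.005638 + 0.0002529i):
new amp(|10⟩) = (-0.454405)·a + (-0.890795)·b = (0.01995 + 0.02475i)
new amp(|11⟩) = (0.890795)·a + (-0.454405)·b = (-0.05152 - 0.04907i)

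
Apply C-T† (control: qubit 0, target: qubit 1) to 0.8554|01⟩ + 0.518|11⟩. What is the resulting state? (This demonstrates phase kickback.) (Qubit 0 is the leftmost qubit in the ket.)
0.8554|01⟩ + (0.3663 - 0.3663i)|11⟩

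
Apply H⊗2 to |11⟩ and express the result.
1/2|00⟩ - 1/2|01⟩ - 1/2|10⟩ + 1/2|11⟩

H⊗2 gives amp(|y⟩) = (1/2) Σ_x (−1)^(x·y) amp(|x⟩), where x·y is the number of positions in which both x and y have a 1.
|00⟩: (1)/2 = 1/2
|01⟩: (-1)/2 = -1/2
|10⟩: (-1)/2 = -1/2
|11⟩: (1)/2 = 1/2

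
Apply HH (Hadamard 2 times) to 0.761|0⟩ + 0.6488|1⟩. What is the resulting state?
0.761|0⟩ + 0.6488|1⟩

H² = I, so an even number of Hadamards cancels: H^2 = I and the state is unchanged.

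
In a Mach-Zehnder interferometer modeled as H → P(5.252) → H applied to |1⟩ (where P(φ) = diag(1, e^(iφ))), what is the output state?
(0.2431 + 0.429i)|0⟩ + (0.7569 - 0.429i)|1⟩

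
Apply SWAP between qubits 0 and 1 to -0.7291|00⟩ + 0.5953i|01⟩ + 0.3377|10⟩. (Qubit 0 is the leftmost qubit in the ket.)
-0.7291|00⟩ + 0.3377|01⟩ + 0.5953i|10⟩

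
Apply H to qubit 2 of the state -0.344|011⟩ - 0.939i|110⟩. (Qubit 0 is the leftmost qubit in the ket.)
-0.2432|010⟩ + 0.2432|011⟩ - 0.664i|110⟩ - 0.664i|111⟩

H on qubit 2 mixes each pair of kets that differ only in qubit 2: amplitudes (a, b) of (|…0…⟩, |…1…⟩) become ((a + b)/√2, (a − b)/√2). Kets absent from the input have amplitude 0.
(|010⟩, |011⟩): (a, b) = (0, -0.344) → (-0.2432, 0.2432)
(|110⟩, |111⟩): (a, b) = (-0.939i, 0) → (-0.664i, -0.664i)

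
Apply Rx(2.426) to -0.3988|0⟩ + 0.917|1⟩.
(-0.1397 - 0.8589i)|0⟩ + (0.3211 + 0.3735i)|1⟩

Rx(2.426) = [[cos(θ/2), −i·sin(θ/2)], [−i·sin(θ/2), cos(θ/2)]]; θ = 2.426, cos(θ/2) ≈ 0.350211, sin(θ/2) ≈ 0.936671.
With a = amp(|0⟩) = -0.3988 and b = amp(|1⟩) = 0.917:
new amp(|0⟩) = (0.350211)·a + (-0.936671i)·b = (-0.1397 - 0.8589i)
new amp(|1⟩) = (-0.936671i)·a + (0.350211)·b = (0.3211 + 0.3735i)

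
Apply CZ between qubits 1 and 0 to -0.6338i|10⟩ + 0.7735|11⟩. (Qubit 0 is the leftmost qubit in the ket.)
-0.6338i|10⟩ - 0.7735|11⟩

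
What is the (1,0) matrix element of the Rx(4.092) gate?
-0.8892i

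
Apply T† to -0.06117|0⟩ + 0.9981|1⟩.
-0.06117|0⟩ + (0.7058 - 0.7058i)|1⟩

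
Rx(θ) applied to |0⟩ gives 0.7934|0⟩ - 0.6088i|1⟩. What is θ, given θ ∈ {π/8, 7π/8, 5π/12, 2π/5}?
5π/12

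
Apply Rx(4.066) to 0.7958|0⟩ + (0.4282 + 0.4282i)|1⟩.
(0.02841 - 0.3833i)|0⟩ + (-0.1909 - 0.9032i)|1⟩

Rx(4.066) = [[cos(θ/2), −i·sin(θ/2)], [−i·sin(θ/2), cos(θ/2)]]; θ = 4.066, cos(θ/2) ≈ -0.445922, sin(θ/2) ≈ 0.895072.
With a = amp(|0⟩) = 0.7958 and b = amp(|1⟩) = (0.4282 + 0.4282i):
new amp(|0⟩) = (-0.445922)·a + (-0.895072i)·b = (0.02841 - 0.3833i)
new amp(|1⟩) = (-0.895072i)·a + (-0.445922)·b = (-0.1909 - 0.9032i)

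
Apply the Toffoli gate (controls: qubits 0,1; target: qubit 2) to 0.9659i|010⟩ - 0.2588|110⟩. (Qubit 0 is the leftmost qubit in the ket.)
0.9659i|010⟩ - 0.2588|111⟩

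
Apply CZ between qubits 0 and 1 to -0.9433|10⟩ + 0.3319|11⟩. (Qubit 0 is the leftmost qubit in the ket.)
-0.9433|10⟩ - 0.3319|11⟩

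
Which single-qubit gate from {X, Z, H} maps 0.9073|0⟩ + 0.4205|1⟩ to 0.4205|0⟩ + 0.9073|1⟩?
X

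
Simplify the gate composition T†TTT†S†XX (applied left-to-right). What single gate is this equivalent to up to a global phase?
S†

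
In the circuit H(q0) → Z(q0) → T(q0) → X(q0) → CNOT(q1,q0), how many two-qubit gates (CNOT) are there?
1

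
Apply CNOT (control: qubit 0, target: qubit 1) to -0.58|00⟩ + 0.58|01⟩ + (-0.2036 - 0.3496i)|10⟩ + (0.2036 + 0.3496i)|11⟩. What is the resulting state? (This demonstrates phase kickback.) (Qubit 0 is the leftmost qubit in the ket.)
-0.58|00⟩ + 0.58|01⟩ + (0.2036 + 0.3496i)|10⟩ + (-0.2036 - 0.3496i)|11⟩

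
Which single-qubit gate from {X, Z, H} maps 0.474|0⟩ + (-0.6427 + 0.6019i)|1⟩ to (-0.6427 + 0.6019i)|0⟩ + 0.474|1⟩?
X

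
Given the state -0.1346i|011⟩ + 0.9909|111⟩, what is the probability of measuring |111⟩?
0.9819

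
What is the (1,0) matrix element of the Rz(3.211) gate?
0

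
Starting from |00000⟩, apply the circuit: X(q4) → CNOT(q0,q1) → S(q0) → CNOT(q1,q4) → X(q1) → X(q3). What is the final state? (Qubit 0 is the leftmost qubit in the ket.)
|01011⟩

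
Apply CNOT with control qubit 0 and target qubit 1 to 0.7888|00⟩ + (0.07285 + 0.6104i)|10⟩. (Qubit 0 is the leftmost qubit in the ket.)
0.7888|00⟩ + (0.07285 + 0.6104i)|11⟩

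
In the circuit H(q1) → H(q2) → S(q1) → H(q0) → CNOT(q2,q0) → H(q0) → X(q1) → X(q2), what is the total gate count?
8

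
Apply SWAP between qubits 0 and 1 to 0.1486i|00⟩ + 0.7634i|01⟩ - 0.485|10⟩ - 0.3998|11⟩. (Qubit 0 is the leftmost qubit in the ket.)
0.1486i|00⟩ - 0.485|01⟩ + 0.7634i|10⟩ - 0.3998|11⟩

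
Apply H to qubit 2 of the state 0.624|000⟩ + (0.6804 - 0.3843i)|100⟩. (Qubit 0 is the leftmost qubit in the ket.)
0.4412|000⟩ + 0.4412|001⟩ + (0.4811 - 0.2717i)|100⟩ + (0.4811 - 0.2717i)|101⟩

H on qubit 2 mixes each pair of kets that differ only in qubit 2: amplitudes (a, b) of (|…0…⟩, |…1…⟩) become ((a + b)/√2, (a − b)/√2). Kets absent from the input have amplitude 0.
(|000⟩, |001⟩): (a, b) = (0.624, 0) → (0.4412, 0.4412)
(|100⟩, |101⟩): (a, b) = ((0.6804 - 0.3843i), 0) → ((0.4811 - 0.2717i), (0.4811 - 0.2717i))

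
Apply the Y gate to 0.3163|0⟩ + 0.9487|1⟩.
-0.9487i|0⟩ + 0.3163i|1⟩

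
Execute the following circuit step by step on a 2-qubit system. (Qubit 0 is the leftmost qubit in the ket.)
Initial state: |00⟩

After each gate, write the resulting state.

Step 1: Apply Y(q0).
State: i|10⟩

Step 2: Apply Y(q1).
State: -|11⟩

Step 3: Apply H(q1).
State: -1/√2|10⟩ + 1/√2|11⟩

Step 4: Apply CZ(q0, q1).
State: -1/√2|10⟩ - 1/√2|11⟩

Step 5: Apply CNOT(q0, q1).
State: -1/√2|10⟩ - 1/√2|11⟩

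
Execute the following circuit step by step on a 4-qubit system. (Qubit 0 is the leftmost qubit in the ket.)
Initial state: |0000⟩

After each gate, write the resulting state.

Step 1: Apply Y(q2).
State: i|0010⟩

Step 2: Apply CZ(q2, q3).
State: i|0010⟩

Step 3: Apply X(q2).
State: i|0000⟩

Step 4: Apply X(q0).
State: i|1000⟩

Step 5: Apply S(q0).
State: -|1000⟩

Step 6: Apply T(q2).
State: -|1000⟩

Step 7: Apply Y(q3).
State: -i|1001⟩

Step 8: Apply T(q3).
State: (1/√2 - (1/√2)i)|1001⟩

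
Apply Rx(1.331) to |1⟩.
-0.6175i|0⟩ + 0.7866|1⟩

Rx(1.331) = [[cos(θ/2), −i·sin(θ/2)], [−i·sin(θ/2), cos(θ/2)]]; θ = 1.331, cos(θ/2) ≈ 0.786608, sin(θ/2) ≈ 0.617453.
With a = amp(|0⟩) = 0 and b = amp(|1⟩) = 1:
new amp(|0⟩) = (0.786608)·a + (-0.617453i)·b = -0.6175i
new amp(|1⟩) = (-0.617453i)·a + (0.786608)·b = 0.7866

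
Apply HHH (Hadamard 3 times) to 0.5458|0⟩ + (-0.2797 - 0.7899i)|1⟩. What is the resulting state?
(0.1882 - 0.5585i)|0⟩ + (0.5837 + 0.5585i)|1⟩

H² = I, so H^3 = H: a single Hadamard. With (a, b) = (0.5458, (-0.2797 - 0.7899i)), H gives ((a + b)/√2, (a − b)/√2) = ((0.1882 - 0.5585i), (0.5837 + 0.5585i)).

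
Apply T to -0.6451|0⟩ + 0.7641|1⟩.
-0.6451|0⟩ + (0.5403 + 0.5403i)|1⟩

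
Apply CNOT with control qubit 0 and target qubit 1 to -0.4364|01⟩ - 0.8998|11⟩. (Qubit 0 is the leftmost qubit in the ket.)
-0.4364|01⟩ - 0.8998|10⟩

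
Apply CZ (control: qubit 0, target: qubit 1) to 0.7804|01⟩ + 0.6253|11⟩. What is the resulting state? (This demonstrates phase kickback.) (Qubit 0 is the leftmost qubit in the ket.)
0.7804|01⟩ - 0.6253|11⟩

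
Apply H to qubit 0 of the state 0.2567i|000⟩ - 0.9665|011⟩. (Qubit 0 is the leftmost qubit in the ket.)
0.1815i|000⟩ - 0.6834|011⟩ + 0.1815i|100⟩ - 0.6834|111⟩

H on qubit 0 mixes each pair of kets that differ only in qubit 0: amplitudes (a, b) of (|…0…⟩, |…1…⟩) become ((a + b)/√2, (a − b)/√2). Kets absent from the input have amplitude 0.
(|000⟩, |100⟩): (a, b) = (0.2567i, 0) → (0.1815i, 0.1815i)
(|011⟩, |111⟩): (a, b) = (-0.9665, 0) → (-0.6834, -0.6834)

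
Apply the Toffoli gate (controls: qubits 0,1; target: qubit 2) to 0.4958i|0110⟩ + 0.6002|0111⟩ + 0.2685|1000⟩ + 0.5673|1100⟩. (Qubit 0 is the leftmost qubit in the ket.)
0.4958i|0110⟩ + 0.6002|0111⟩ + 0.2685|1000⟩ + 0.5673|1110⟩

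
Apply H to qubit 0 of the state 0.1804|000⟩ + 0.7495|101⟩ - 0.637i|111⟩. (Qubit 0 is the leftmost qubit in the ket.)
0.1276|000⟩ + 0.53|001⟩ - 0.4504i|011⟩ + 0.1276|100⟩ - 0.53|101⟩ + 0.4504i|111⟩

H on qubit 0 mixes each pair of kets that differ only in qubit 0: amplitudes (a, b) of (|…0…⟩, |…1…⟩) become ((a + b)/√2, (a − b)/√2). Kets absent from the input have amplitude 0.
(|000⟩, |100⟩): (a, b) = (0.1804, 0) → (0.1276, 0.1276)
(|001⟩, |101⟩): (a, b) = (0, 0.7495) → (0.53, -0.53)
(|011⟩, |111⟩): (a, b) = (0, -0.637i) → (-0.4504i, 0.4504i)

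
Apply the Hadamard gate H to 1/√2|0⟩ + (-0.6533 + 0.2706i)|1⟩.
(0.03805 + 0.1913i)|0⟩ + (0.962 - 0.1913i)|1⟩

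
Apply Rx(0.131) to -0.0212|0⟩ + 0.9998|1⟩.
(-0.02115 - 0.06544i)|0⟩ + (0.9977 + 0.001388i)|1⟩

Rx(0.131) = [[cos(θ/2), −i·sin(θ/2)], [−i·sin(θ/2), cos(θ/2)]]; θ = 0.131, cos(θ/2) ≈ 0.997856, sin(θ/2) ≈ 0.0654532.
With a = amp(|0⟩) = -0.0212 and b = amp(|1⟩) = 0.9998:
new amp(|0⟩) = (0.997856)·a + (-0.0654532i)·b = (-0.02115 - 0.06544i)
new amp(|1⟩) = (-0.0654532i)·a + (0.997856)·b = (0.9977 + 0.001388i)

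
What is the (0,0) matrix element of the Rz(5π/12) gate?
(0.7934 - 0.6088i)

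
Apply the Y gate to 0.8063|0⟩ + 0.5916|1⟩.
-0.5916i|0⟩ + 0.8063i|1⟩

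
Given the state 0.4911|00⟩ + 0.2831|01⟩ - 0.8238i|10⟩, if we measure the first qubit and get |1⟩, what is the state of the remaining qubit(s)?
-i|0⟩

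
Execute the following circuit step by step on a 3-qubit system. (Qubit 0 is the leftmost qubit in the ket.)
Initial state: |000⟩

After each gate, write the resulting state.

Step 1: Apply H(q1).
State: 1/√2|000⟩ + 1/√2|010⟩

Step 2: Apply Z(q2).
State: 1/√2|000⟩ + 1/√2|010⟩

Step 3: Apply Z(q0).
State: 1/√2|000⟩ + 1/√2|010⟩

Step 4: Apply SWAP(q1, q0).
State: 1/√2|000⟩ + 1/√2|100⟩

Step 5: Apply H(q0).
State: |000⟩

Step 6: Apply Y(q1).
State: i|010⟩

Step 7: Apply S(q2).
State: i|010⟩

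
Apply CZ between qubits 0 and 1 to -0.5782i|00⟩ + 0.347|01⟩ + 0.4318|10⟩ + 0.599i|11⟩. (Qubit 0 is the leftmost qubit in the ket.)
-0.5782i|00⟩ + 0.347|01⟩ + 0.4318|10⟩ - 0.599i|11⟩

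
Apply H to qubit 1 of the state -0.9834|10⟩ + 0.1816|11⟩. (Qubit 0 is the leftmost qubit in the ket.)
-0.567|10⟩ - 0.8238|11⟩

H on qubit 1 mixes each pair of kets that differ only in qubit 1: amplitudes (a, b) of (|…0…⟩, |…1…⟩) become ((a + b)/√2, (a − b)/√2). Kets absent from the input have amplitude 0.
(|10⟩, |11⟩): (a, b) = (-0.9834, 0.1816) → (-0.567, -0.8238)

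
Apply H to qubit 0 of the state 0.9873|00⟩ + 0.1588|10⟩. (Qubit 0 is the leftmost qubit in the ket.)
0.8104|00⟩ + 0.5858|10⟩

H on qubit 0 mixes each pair of kets that differ only in qubit 0: amplitudes (a, b) of (|…0…⟩, |…1…⟩) become ((a + b)/√2, (a − b)/√2). Kets absent from the input have amplitude 0.
(|00⟩, |10⟩): (a, b) = (0.9873, 0.1588) → (0.8104, 0.5858)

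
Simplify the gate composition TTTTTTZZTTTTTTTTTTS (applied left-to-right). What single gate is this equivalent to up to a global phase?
S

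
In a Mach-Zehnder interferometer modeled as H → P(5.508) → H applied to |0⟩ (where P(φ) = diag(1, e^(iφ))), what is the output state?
(0.8571 - 0.3499i)|0⟩ + (0.1429 + 0.3499i)|1⟩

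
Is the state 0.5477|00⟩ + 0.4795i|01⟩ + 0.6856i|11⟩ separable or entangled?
Entangled

Writing the state as a|00⟩ + b|01⟩ + c|10⟩ + d|11⟩, it is a product state iff ad − bc = 0.
Here (a, b, c, d) = (0.5477, 0.4795i, 0, 0.6856i): ad − bc = (0.5477)(0.6856i) − (0.4795i)(0) = 0.3755i ≠ 0, so the state is entangled.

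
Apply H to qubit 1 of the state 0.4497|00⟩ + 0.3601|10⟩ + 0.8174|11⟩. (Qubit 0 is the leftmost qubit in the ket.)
0.318|00⟩ + 0.318|01⟩ + 0.8326|10⟩ - 0.3234|11⟩

H on qubit 1 mixes each pair of kets that differ only in qubit 1: amplitudes (a, b) of (|…0…⟩, |…1…⟩) become ((a + b)/√2, (a − b)/√2). Kets absent from the input have amplitude 0.
(|00⟩, |01⟩): (a, b) = (0.4497, 0) → (0.318, 0.318)
(|10⟩, |11⟩): (a, b) = (0.3601, 0.8174) → (0.8326, -0.3234)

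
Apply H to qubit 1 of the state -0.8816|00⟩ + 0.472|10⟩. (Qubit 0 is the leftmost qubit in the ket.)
-0.6234|00⟩ - 0.6234|01⟩ + 0.3338|10⟩ + 0.3338|11⟩

H on qubit 1 mixes each pair of kets that differ only in qubit 1: amplitudes (a, b) of (|…0…⟩, |…1…⟩) become ((a + b)/√2, (a − b)/√2). Kets absent from the input have amplitude 0.
(|00⟩, |01⟩): (a, b) = (-0.8816, 0) → (-0.6234, -0.6234)
(|10⟩, |11⟩): (a, b) = (0.472, 0) → (0.3338, 0.3338)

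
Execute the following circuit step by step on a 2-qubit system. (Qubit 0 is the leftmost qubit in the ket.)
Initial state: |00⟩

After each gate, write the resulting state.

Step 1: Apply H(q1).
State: 1/√2|00⟩ + 1/√2|01⟩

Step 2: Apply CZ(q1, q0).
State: 1/√2|00⟩ + 1/√2|01⟩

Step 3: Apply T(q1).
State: 1/√2|00⟩ + (1/2 + (1/2)i)|01⟩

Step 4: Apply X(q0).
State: 1/√2|10⟩ + (1/2 + (1/2)i)|11⟩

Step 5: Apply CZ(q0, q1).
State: 1/√2|10⟩ + (-1/2 - (1/2)i)|11⟩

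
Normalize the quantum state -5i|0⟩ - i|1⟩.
-0.9806i|0⟩ - 0.1961i|1⟩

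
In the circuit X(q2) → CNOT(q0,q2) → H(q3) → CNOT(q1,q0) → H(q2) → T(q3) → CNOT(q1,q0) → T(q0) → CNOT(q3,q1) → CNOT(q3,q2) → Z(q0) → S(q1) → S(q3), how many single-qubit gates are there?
8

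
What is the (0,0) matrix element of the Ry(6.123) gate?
-0.9968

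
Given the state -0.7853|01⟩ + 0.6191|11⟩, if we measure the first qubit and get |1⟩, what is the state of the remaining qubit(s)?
|1⟩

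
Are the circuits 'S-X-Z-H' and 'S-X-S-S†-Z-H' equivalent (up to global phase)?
Yes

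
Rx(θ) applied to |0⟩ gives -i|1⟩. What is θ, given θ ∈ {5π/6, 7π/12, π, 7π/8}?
π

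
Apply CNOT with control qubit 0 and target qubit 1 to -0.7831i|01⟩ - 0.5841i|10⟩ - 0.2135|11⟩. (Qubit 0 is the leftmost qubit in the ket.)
-0.7831i|01⟩ - 0.2135|10⟩ - 0.5841i|11⟩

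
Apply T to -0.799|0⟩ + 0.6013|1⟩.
-0.799|0⟩ + (0.4252 + 0.4252i)|1⟩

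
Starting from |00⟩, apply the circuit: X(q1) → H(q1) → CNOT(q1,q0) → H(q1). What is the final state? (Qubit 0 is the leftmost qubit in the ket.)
1/2|00⟩ + 1/2|01⟩ - 1/2|10⟩ + 1/2|11⟩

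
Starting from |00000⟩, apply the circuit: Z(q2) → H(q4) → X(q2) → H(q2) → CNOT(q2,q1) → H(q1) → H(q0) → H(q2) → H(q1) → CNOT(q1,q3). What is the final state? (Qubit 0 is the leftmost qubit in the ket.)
0.25|00000⟩ + 0.25|00001⟩ + 0.25|00100⟩ + 0.25|00101⟩ - 0.25|01010⟩ - 0.25|01011⟩ + 0.25|01110⟩ + 0.25|01111⟩ + 0.25|10000⟩ + 0.25|10001⟩ + 0.25|10100⟩ + 0.25|10101⟩ - 0.25|11010⟩ - 0.25|11011⟩ + 0.25|11110⟩ + 0.25|11111⟩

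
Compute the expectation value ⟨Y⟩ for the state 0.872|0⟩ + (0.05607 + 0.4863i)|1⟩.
0.8481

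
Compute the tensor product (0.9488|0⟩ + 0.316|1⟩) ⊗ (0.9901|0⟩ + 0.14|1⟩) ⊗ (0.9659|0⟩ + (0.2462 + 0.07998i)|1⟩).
0.9074|000⟩ + (0.2313 + 0.07513i)|001⟩ + 0.1283|010⟩ + (0.0327 + 0.01062i)|011⟩ + 0.3022|100⟩ + (0.07703 + 0.02502i)|101⟩ + 0.04273|110⟩ + (0.01089 + 0.003538i)|111⟩

amp(|b₁b₂…⟩) = product of the factor amplitudes for bits b₁, b₂, …; only kets whose every factor amplitude is nonzero survive.
|000⟩: (0.9488)(0.9901)(0.9659) = 0.9074
|001⟩: (0.9488)(0.9901)(0.2462 + 0.07998i) = (0.2313 + 0.07513i)
|010⟩: (0.9488)(0.14)(0.9659) = 0.1283
|011⟩: (0.9488)(0.14)(0.2462 + 0.07998i) = (0.0327 + 0.01062i)
|100⟩: (0.316)(0.9901)(0.9659) = 0.3022
|101⟩: (0.316)(0.9901)(0.2462 + 0.07998i) = (0.07703 + 0.02502i)
|110⟩: (0.316)(0.14)(0.9659) = 0.04273
|111⟩: (0.316)(0.14)(0.2462 + 0.07998i) = (0.01089 + 0.003538i)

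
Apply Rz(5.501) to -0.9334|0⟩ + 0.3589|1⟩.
(0.8629 + 0.3558i)|0⟩ + (-0.3318 + 0.1368i)|1⟩

Rz(5.501) = [[e^(−iθ/2), 0], [0, e^(iθ/2)]] with e^(±iθ/2) = cos(θ/2) ± i·sin(θ/2); θ = 5.501, cos(θ/2) ≈ -0.924493, sin(θ/2) ≈ 0.381199.
With a = amp(|0⟩) = -0.9334 and b = amp(|1⟩) = 0.3589:
new amp(|0⟩) = (-0.924493 - 0.381199i)·a = (0.8629 + 0.3558i)
new amp(|1⟩) = (-0.924493 + 0.381199i)·b = (-0.3318 + 0.1368i)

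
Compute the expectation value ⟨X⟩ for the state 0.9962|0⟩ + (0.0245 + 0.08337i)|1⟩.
0.04881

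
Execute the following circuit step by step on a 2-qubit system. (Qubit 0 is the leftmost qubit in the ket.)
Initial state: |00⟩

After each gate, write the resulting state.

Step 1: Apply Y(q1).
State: i|01⟩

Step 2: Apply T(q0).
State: i|01⟩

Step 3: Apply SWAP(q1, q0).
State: i|10⟩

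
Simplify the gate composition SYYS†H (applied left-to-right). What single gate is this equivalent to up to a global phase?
H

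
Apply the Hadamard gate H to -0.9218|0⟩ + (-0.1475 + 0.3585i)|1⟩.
(-0.7561 + 0.2535i)|0⟩ + (-0.5475 - 0.2535i)|1⟩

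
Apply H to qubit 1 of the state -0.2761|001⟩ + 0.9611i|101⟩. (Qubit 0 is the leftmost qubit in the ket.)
-0.1952|001⟩ - 0.1952|011⟩ + 0.6796i|101⟩ + 0.6796i|111⟩

H on qubit 1 mixes each pair of kets that differ only in qubit 1: amplitudes (a, b) of (|…0…⟩, |…1…⟩) become ((a + b)/√2, (a − b)/√2). Kets absent from the input have amplitude 0.
(|001⟩, |011⟩): (a, b) = (-0.2761, 0) → (-0.1952, -0.1952)
(|101⟩, |111⟩): (a, b) = (0.9611i, 0) → (0.6796i, 0.6796i)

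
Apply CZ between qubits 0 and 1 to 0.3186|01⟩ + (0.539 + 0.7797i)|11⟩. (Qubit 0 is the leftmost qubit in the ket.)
0.3186|01⟩ + (-0.539 - 0.7797i)|11⟩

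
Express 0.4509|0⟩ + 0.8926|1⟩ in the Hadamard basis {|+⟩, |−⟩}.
0.95|+⟩ - 0.3123|−⟩

With |ψ⟩ = α|0⟩ + β|1⟩, the Hadamard-basis coefficients are ⟨+|ψ⟩ = (α + β)/√2 and ⟨−|ψ⟩ = (α − β)/√2.
Here α = 0.4509, β = 0.8926: (α + β)/√2 = 0.95, (α − β)/√2 = -0.3123.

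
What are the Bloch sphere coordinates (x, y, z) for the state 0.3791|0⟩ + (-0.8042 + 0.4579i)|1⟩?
(-0.6097, 0.3472, -0.7127)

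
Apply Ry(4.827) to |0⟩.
-0.7464|0⟩ + 0.6654|1⟩

Ry(4.827) = [[cos(θ/2), −sin(θ/2)], [sin(θ/2), cos(θ/2)]]; θ = 4.827, cos(θ/2) ≈ -0.746445, sin(θ/2) ≈ 0.665447.
With a = amp(|0⟩) = 1 and b = amp(|1⟩) = 0:
new amp(|0⟩) = (-0.746445)·a + (-0.665447)·b = -0.7464
new amp(|1⟩) = (0.665447)·a + (-0.746445)·b = 0.6654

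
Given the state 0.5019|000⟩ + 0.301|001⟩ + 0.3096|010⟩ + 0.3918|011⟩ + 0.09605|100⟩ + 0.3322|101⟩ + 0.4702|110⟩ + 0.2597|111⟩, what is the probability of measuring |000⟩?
0.2519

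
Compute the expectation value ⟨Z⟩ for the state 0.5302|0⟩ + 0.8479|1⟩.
-0.4378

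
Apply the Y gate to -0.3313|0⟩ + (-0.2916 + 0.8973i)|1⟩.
(0.8973 + 0.2916i)|0⟩ - 0.3313i|1⟩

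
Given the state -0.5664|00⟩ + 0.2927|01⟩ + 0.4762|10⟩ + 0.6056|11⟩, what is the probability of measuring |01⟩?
0.08567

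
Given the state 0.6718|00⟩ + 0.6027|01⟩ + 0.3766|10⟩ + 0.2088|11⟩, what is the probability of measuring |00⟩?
0.4513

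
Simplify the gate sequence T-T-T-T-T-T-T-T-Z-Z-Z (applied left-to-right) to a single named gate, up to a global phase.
Z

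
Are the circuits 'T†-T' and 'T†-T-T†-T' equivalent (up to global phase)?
Yes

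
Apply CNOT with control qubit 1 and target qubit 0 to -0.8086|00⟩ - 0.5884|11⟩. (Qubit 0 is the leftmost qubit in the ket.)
-0.8086|00⟩ - 0.5884|01⟩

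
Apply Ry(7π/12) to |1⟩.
-0.7934|0⟩ + 0.6088|1⟩

Ry(7π/12) = [[cos(θ/2), −sin(θ/2)], [sin(θ/2), cos(θ/2)]]; θ = 7π/12, cos(θ/2) ≈ 0.608761, sin(θ/2) ≈ 0.793353.
With a = amp(|0⟩) = 0 and b = amp(|1⟩) = 1:
new amp(|0⟩) = (0.608761)·a + (-0.793353)·b = -0.7934
new amp(|1⟩) = (0.793353)·a + (0.608761)·b = 0.6088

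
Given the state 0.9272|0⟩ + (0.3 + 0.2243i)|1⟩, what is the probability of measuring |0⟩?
0.8597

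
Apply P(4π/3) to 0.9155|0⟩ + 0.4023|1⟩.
0.9155|0⟩ + (-0.2012 - 0.3484i)|1⟩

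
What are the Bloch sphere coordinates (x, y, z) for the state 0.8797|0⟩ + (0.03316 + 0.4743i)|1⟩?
(0.05834, 0.8345, 0.5478)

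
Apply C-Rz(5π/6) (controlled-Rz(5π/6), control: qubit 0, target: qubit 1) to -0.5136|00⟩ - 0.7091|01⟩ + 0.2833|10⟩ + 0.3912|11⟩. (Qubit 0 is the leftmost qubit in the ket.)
-0.5136|00⟩ - 0.7091|01⟩ + (0.07332 - 0.2736i)|10⟩ + (0.1013 + 0.3779i)|11⟩

C-Rz(5π/6) leaves the control-|0⟩ kets |00⟩, |01⟩ unchanged and applies Rz(5π/6) to qubit 1 on the control-|1⟩ pair (|10⟩, |11⟩).
Rz(5π/6) = [[e^(−iθ/2), 0], [0, e^(iθ/2)]] with e^(±iθ/2) = cos(θ/2) ± i·sin(θ/2); θ = 5π/6, cos(θ/2) ≈ 0.258819, sin(θ/2) ≈ 0.965926.
With a = amp(|10⟩) = 0.2833 and b = amp(|11⟩) = 0.3912:
new amp(|10⟩) = (0.258819 - 0.965926i)·a = (0.07332 - 0.2736i)
new amp(|11⟩) = (0.258819 + 0.965926i)·b = (0.1013 + 0.3779i)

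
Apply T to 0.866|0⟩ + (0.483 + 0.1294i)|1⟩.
0.866|0⟩ + (0.25 + 0.433i)|1⟩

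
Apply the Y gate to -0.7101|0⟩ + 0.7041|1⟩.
-0.7041i|0⟩ - 0.7101i|1⟩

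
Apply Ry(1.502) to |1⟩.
-0.6824|0⟩ + 0.731|1⟩

Ry(1.502) = [[cos(θ/2), −sin(θ/2)], [sin(θ/2), cos(θ/2)]]; θ = 1.502, cos(θ/2) ≈ 0.731007, sin(θ/2) ≈ 0.68237.
With a = amp(|0⟩) = 0 and b = amp(|1⟩) = 1:
new amp(|0⟩) = (0.731007)·a + (-0.68237)·b = -0.6824
new amp(|1⟩) = (0.68237)·a + (0.731007)·b = 0.731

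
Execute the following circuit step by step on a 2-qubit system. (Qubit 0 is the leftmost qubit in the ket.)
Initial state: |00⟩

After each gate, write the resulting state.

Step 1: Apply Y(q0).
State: i|10⟩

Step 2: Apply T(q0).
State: (-1/√2 + (1/√2)i)|10⟩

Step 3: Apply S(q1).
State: (-1/√2 + (1/√2)i)|10⟩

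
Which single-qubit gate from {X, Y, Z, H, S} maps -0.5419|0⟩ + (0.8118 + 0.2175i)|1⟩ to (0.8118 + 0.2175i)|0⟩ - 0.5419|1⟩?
X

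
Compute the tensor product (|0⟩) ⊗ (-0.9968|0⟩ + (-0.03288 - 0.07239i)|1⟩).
-0.9968|00⟩ + (-0.03288 - 0.07239i)|01⟩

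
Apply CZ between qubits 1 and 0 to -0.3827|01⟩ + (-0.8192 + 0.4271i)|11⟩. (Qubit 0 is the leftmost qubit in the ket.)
-0.3827|01⟩ + (0.8192 - 0.4271i)|11⟩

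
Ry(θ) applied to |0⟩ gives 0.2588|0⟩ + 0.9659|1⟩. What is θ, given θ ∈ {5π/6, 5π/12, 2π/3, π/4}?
5π/6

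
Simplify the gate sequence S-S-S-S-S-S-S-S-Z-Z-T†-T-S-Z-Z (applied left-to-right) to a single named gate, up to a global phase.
S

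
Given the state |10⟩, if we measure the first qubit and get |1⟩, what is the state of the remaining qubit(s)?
|0⟩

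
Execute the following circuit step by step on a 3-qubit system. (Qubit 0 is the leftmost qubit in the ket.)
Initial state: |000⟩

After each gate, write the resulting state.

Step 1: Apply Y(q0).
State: i|100⟩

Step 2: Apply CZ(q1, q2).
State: i|100⟩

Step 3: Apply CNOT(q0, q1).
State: i|110⟩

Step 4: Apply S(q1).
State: -|110⟩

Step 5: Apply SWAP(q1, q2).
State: -|101⟩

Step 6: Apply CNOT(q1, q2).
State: -|101⟩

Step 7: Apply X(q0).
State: -|001⟩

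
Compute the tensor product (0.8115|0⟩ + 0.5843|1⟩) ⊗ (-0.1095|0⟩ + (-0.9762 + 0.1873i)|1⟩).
-0.08886|00⟩ + (-0.7922 + 0.152i)|01⟩ - 0.06398|10⟩ + (-0.5704 + 0.1094i)|11⟩

amp(|b₁b₂…⟩) = product of the factor amplitudes for bits b₁, b₂, …; only kets whose every factor amplitude is nonzero survive.
|00⟩: (0.8115)(-0.1095) = -0.08886
|01⟩: (0.8115)(-0.9762 + 0.1873i) = (-0.7922 + 0.152i)
|10⟩: (0.5843)(-0.1095) = -0.06398
|11⟩: (0.5843)(-0.9762 + 0.1873i) = (-0.5704 + 0.1094i)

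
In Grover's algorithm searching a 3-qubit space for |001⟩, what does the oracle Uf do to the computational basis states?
Uf|x⟩ = -|x⟩ if x = 001, else |x⟩ (phase flip on target)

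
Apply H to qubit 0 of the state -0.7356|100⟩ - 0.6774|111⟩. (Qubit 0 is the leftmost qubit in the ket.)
-0.5201|000⟩ - 0.479|011⟩ + 0.5201|100⟩ + 0.479|111⟩

H on qubit 0 mixes each pair of kets that differ only in qubit 0: amplitudes (a, b) of (|…0…⟩, |…1…⟩) become ((a + b)/√2, (a − b)/√2). Kets absent from the input have amplitude 0.
(|000⟩, |100⟩): (a, b) = (0, -0.7356) → (-0.5201, 0.5201)
(|011⟩, |111⟩): (a, b) = (0, -0.6774) → (-0.479, 0.479)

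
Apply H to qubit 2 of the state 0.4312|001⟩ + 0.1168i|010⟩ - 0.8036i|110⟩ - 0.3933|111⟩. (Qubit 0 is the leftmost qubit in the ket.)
0.3049|000⟩ - 0.3049|001⟩ + 0.08259i|010⟩ + 0.08259i|011⟩ + (-0.2781 - 0.5682i)|110⟩ + (0.2781 - 0.5682i)|111⟩

H on qubit 2 mixes each pair of kets that differ only in qubit 2: amplitudes (a, b) of (|…0…⟩, |…1…⟩) become ((a + b)/√2, (a − b)/√2). Kets absent from the input have amplitude 0.
(|000⟩, |001⟩): (a, b) = (0, 0.4312) → (0.3049, -0.3049)
(|010⟩, |011⟩): (a, b) = (0.1168i, 0) → (0.08259i, 0.08259i)
(|110⟩, |111⟩): (a, b) = (-0.8036i, -0.3933) → ((-0.2781 - 0.5682i), (0.2781 - 0.5682i))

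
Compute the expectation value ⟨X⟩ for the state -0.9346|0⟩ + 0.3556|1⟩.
-0.6647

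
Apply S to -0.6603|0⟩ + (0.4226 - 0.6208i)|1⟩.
-0.6603|0⟩ + (0.6208 + 0.4226i)|1⟩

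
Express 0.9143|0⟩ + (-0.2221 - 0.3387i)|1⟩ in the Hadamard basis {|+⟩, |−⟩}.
(0.4895 - 0.2395i)|+⟩ + (0.8036 + 0.2395i)|−⟩

With |ψ⟩ = α|0⟩ + β|1⟩, the Hadamard-basis coefficients are ⟨+|ψ⟩ = (α + β)/√2 and ⟨−|ψ⟩ = (α − β)/√2.
Here α = 0.9143, β = (-0.2221 - 0.3387i): (α + β)/√2 = (0.4895 - 0.2395i), (α − β)/√2 = (0.8036 + 0.2395i).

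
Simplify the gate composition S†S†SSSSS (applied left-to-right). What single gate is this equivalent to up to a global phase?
S†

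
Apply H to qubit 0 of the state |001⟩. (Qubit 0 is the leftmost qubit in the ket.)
1/√2|001⟩ + 1/√2|101⟩

H on qubit 0 mixes each pair of kets that differ only in qubit 0: amplitudes (a, b) of (|…0…⟩, |…1…⟩) become ((a + b)/√2, (a − b)/√2). Kets absent from the input have amplitude 0.
(|001⟩, |101⟩): (a, b) = (1, 0) → (1/√2, 1/√2)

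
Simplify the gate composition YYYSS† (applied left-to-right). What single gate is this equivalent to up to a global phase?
Y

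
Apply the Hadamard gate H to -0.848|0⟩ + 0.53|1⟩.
-0.2249|0⟩ - 0.9744|1⟩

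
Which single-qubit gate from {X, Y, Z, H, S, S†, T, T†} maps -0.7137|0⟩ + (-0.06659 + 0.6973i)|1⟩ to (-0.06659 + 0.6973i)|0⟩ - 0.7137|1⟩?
X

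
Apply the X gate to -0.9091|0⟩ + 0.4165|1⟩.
0.4165|0⟩ - 0.9091|1⟩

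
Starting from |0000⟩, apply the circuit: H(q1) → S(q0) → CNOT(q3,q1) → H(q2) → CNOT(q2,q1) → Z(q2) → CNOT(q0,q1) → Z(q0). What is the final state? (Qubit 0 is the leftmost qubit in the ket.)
1/2|0000⟩ - 1/2|0010⟩ + 1/2|0100⟩ - 1/2|0110⟩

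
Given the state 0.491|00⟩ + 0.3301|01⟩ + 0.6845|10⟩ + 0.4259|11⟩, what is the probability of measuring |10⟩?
0.4685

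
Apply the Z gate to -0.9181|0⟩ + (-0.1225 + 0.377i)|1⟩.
-0.9181|0⟩ + (0.1225 - 0.377i)|1⟩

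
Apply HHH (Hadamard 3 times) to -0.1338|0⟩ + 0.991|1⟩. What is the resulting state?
0.6061|0⟩ - 0.7954|1⟩

H² = I, so H^3 = H: a single Hadamard. With (a, b) = (-0.1338, 0.991), H gives ((a + b)/√2, (a − b)/√2) = (0.6061, -0.7954).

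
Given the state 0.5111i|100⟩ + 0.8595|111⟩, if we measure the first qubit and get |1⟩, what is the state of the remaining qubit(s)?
0.5111i|00⟩ + 0.8595|11⟩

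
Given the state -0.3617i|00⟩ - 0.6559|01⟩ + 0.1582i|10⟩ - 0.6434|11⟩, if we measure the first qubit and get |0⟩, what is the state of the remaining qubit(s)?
-0.4829i|0⟩ - 0.8757|1⟩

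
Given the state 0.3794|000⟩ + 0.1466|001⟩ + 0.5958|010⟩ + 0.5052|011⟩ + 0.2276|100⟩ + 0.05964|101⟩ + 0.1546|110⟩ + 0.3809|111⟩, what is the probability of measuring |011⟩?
0.2552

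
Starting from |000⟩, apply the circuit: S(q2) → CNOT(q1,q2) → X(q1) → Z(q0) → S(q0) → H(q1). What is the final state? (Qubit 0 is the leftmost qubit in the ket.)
1/√2|000⟩ - 1/√2|010⟩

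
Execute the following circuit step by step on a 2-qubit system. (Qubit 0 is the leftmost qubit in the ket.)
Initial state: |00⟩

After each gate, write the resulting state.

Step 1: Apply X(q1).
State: |01⟩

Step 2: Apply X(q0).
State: |11⟩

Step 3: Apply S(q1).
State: i|11⟩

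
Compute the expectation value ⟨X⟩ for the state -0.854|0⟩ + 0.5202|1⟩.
-0.8885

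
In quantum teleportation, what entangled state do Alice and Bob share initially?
Bell state |Φ+⟩ = (|00⟩ + |11⟩)/√2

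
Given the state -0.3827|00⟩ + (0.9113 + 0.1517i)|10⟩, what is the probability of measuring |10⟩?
0.8535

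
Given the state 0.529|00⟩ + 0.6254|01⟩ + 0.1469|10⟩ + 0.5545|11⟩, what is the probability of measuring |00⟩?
0.2798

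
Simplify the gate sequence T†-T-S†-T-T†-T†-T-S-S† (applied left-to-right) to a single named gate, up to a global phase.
S†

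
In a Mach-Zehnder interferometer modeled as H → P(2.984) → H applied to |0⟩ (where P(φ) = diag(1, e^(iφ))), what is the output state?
(0.006196 + 0.07847i)|0⟩ + (0.9938 - 0.07847i)|1⟩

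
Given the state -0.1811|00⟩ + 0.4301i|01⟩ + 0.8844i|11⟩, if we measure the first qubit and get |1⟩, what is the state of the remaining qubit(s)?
i|1⟩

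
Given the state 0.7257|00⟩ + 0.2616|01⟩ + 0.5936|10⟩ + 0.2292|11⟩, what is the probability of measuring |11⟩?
0.05253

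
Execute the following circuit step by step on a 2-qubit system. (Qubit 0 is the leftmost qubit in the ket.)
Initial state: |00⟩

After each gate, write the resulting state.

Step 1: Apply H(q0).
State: 1/√2|00⟩ + 1/√2|10⟩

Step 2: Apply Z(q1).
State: 1/√2|00⟩ + 1/√2|10⟩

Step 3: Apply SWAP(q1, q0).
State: 1/√2|00⟩ + 1/√2|01⟩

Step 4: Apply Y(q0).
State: (1/√2)i|10⟩ + (1/√2)i|11⟩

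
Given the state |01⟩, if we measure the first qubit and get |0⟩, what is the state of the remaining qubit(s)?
|1⟩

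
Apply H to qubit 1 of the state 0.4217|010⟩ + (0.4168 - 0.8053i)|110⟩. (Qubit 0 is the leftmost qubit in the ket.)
0.2982|000⟩ - 0.2982|010⟩ + (0.2947 - 0.5694i)|100⟩ + (-0.2947 + 0.5694i)|110⟩

H on qubit 1 mixes each pair of kets that differ only in qubit 1: amplitudes (a, b) of (|…0…⟩, |…1…⟩) become ((a + b)/√2, (a − b)/√2). Kets absent from the input have amplitude 0.
(|000⟩, |010⟩): (a, b) = (0, 0.4217) → (0.2982, -0.2982)
(|100⟩, |110⟩): (a, b) = (0, (0.4168 - 0.8053i)) → ((0.2947 - 0.5694i), (-0.2947 + 0.5694i))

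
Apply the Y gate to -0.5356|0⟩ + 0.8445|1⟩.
-0.8445i|0⟩ - 0.5356i|1⟩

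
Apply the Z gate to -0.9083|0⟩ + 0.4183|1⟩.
-0.9083|0⟩ - 0.4183|1⟩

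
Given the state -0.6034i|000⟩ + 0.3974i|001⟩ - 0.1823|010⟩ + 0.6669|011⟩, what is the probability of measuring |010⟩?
0.03323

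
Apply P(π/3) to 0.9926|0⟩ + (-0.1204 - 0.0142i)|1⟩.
0.9926|0⟩ + (-0.0479 - 0.1114i)|1⟩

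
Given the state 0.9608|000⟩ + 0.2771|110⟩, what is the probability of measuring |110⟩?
0.07678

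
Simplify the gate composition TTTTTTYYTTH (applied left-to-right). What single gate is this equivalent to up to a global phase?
H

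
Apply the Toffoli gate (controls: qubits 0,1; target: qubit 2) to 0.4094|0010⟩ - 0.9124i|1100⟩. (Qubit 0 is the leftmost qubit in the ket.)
0.4094|0010⟩ - 0.9124i|1110⟩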